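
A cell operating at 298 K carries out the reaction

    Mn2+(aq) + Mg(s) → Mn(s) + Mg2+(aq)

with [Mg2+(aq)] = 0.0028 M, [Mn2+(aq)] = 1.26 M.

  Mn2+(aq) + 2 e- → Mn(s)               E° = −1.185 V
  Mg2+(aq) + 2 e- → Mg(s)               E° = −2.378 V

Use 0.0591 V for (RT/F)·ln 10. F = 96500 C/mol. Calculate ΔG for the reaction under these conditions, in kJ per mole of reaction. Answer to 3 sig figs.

−245 kJ/mol

E°cell = −1.185 − (−2.378) = +1.193 V; the balanced reaction transfers n = 2 electrons.
Q = [Mg2+(aq)] / [Mn2+(aq)] = 0.00222, so log Q = −2.653 and E = +1.193 − (0.0591/2)(−2.653) = +1.2714 V.
Then ΔG = −nFE = −2 × 96500 × +1.2714 J/mol = −245 kJ/mol.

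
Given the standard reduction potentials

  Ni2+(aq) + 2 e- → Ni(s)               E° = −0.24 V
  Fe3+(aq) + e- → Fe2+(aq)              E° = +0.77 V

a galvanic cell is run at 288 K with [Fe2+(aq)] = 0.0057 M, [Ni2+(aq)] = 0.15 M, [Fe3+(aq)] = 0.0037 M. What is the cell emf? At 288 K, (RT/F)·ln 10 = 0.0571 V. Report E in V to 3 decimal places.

+1.023 V

Fe³⁺/Fe²⁺ is reduced (cathode, E° = +0.77 V) and Ni²⁺/Ni is oxidized (anode).
E°cell = E°cat − E°an = +0.77 − (−0.24) = +1.01 V; n = 2.
Balancing gives 2 Fe3+(aq) + Ni(s) → 2 Fe2+(aq) + Ni2+(aq); hence Q = ([Fe2+(aq)]^2·[Ni2+(aq)]) / [Fe3+(aq)]^2 = 0.356 (log Q = −0.449).
E = E° − (0.0571/n)·log Q = +1.01 − (0.0571/2)(−0.449) = +1.023 V.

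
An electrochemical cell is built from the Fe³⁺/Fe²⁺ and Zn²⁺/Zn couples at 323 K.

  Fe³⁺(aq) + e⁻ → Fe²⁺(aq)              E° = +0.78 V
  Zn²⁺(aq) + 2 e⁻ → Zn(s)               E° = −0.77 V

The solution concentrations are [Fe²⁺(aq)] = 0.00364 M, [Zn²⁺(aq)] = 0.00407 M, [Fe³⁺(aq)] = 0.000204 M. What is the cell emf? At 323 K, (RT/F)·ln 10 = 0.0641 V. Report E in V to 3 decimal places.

The Fe³⁺/Fe²⁺ couple has the more positive E°, so it is the cathode; Zn²⁺/Zn is the anode.
E°cell = E°cat − E°an = +0.78 − (−0.77) = +1.55 V; n = 2.
Balancing gives 2 Fe³⁺(aq) + Zn(s) → 2 Fe²⁺(aq) + Zn²⁺(aq); hence Q = ([Fe²⁺(aq)]^2·[Zn²⁺(aq)]) / [Fe³⁺(aq)]^2 = 1.3 (log Q = 0.113).
By the Nernst equation, E = +1.55 − (0.0641/2)·(0.113) = +1.546 V.

+1.546 V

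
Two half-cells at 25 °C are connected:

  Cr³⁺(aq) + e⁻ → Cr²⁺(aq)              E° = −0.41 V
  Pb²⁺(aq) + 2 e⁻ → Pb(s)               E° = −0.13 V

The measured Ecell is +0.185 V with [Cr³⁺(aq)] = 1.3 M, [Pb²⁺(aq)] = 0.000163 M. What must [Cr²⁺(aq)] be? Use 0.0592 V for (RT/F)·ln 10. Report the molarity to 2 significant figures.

2.5 M

Pb²⁺/Pb is the cathode (higher E°); E°cell = −0.13 − (−0.41) = +0.28 V with n = 2.
Rearranging E = E° − (0.0592/n)·log Q gives log Q = 2(+0.28 − (+0.185))/0.0592 = 3.209.
The balanced reaction is Pb²⁺(aq) + 2 Cr²⁺(aq) → Pb(s) + 2 Cr³⁺(aq), so Q = [Cr³⁺(aq)]^2 / ([Pb²⁺(aq)]·[Cr²⁺(aq)]^2).
Solving for the unknown gives log [Cr²⁺(aq)] = 0.403, so [Cr²⁺(aq)] ≈ 2.5 M.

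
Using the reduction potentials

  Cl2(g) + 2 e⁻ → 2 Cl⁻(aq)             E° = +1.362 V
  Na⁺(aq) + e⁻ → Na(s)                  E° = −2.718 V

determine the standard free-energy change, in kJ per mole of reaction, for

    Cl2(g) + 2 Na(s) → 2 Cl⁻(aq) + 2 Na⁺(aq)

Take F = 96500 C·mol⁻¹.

−787 kJ/mol

In the reaction as written Cl2(g) is reduced, so the Cl₂/Cl⁻ couple is the cathode and Na⁺/Na is the anode.
E°cell = +1.362 − (−2.718) = +4.080 V; balancing electrons gives n = 2.
ΔG° = −nFE°cell = −(2)(96500)(+4.080) J/mol = −787 kJ/mol.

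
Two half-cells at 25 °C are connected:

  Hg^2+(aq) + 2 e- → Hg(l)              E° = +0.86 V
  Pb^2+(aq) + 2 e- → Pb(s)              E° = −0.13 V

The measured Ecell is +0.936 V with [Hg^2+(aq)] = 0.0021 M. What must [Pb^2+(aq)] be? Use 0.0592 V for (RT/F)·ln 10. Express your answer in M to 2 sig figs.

0.14 M

With Hg²⁺/Hg at the cathode and Pb²⁺/Pb at the anode, E°cell = +0.86 − (−0.13) = +0.99 V (n = 2).
Since E = E° − (0.0592/n)·log Q, log Q = n(E° − E)/0.0592 = 1.824.
For Hg^2+(aq) + Pb(s) → Hg(l) + Pb^2+(aq), the reaction quotient is Q = [Pb^2+(aq)] / [Hg^2+(aq)].
Isolating [Pb^2+(aq)] in Q = 10^{1.824} yields log [Pb^2+(aq)] = −0.854, i.e. 0.14 M.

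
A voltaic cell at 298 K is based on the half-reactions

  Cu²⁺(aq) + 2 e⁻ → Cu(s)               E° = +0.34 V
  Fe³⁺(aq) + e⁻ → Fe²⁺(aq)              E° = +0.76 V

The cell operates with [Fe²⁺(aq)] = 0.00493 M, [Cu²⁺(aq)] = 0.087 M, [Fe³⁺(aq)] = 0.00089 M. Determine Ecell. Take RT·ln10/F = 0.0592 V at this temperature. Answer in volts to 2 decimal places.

The Fe³⁺/Fe²⁺ couple has the more positive E°, so it is the cathode; Cu²⁺/Cu is the anode.
E°cell = E°cat − E°an = +0.76 − (+0.34) = +0.42 V; n = 2.
Balancing gives 2 Fe³⁺(aq) + Cu(s) → 2 Fe²⁺(aq) + Cu²⁺(aq); hence Q = ([Fe²⁺(aq)]^2·[Cu²⁺(aq)]) / [Fe³⁺(aq)]^2 = 2.67 (log Q = 0.426).
E = E° − (0.0592/n)·log Q = +0.42 − (0.0592/2)(0.426) = +0.41 V.

+0.41 V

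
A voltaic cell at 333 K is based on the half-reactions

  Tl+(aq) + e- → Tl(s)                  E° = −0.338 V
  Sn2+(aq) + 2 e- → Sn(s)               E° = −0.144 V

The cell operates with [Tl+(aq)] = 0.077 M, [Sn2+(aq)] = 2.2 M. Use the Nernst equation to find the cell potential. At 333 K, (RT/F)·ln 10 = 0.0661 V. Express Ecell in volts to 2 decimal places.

The Sn²⁺/Sn couple has the more positive E°, so it is the cathode; Tl⁺/Tl is the anode.
E°cell = E°cat − E°an = −0.144 − (−0.338) = +0.194 V; n = 2.
Balancing gives Sn2+(aq) + 2 Tl(s) → Sn(s) + 2 Tl+(aq); hence Q = [Tl+(aq)]^2 / [Sn2+(aq)] = 0.00269 (log Q = −2.569).
E = E° − (0.0661/n)·log Q = +0.194 − (0.0661/2)(−2.569) = +0.28 V.

+0.28 V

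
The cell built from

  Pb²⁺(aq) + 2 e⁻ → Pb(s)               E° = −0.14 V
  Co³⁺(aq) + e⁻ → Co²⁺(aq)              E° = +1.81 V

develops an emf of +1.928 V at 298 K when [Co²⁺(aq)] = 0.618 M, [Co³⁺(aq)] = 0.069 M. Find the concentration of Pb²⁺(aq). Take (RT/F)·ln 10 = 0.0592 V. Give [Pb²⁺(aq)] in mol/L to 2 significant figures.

0.069 M

Co³⁺/Co²⁺ is the cathode (higher E°); E°cell = +1.81 − (−0.14) = +1.95 V with n = 2.
From the Nernst equation, log Q = n(E° − E)/0.0592 = 2·(+1.95 − (+1.928))/0.0592 = 0.743.
Balancing electrons gives 2 Co³⁺(aq) + Pb(s) → 2 Co²⁺(aq) + Pb²⁺(aq); thus Q = ([Co²⁺(aq)]^2·[Pb²⁺(aq)]) / [Co³⁺(aq)]^2.
Isolating [Pb²⁺(aq)] in Q = 10^{0.743} yields log [Pb²⁺(aq)] = −1.161, i.e. 0.069 M.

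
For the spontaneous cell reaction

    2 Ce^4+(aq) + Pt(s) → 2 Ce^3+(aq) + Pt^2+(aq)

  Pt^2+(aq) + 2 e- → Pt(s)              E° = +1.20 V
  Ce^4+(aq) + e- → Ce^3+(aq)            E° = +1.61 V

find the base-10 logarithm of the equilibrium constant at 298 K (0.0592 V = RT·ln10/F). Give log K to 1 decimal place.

log K = 13.9

The Ce⁴⁺/Ce³⁺ couple is reduced (cathode); E°cell = +1.61 − (+1.20) = +0.41 V with n = 2.
At equilibrium E = 0, so log K = nE°cell / 0.0592 = (2)(+0.41) / 0.0592 = 13.9.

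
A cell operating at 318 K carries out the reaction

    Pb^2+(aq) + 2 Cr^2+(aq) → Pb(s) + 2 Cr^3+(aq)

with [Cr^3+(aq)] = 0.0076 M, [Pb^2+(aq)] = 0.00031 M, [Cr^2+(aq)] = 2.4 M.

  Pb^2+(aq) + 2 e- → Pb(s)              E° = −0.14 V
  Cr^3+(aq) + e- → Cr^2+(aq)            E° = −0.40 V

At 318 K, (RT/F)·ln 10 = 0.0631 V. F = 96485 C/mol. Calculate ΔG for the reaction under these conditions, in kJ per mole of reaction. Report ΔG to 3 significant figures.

E°cell = −0.14 − (−0.40) = +0.26 V; the balanced reaction transfers n = 2 electrons.
Here Q = [Cr^3+(aq)]^2 / ([Pb^2+(aq)]·[Cr^2+(aq)]^2) = 0.0323 (log Q = −1.490), giving E = +0.26 − (0.0631/2)·(−1.490) = +0.3070 V.
Finally ΔG = −nFE = −(2)(96485 C/mol)(+0.3070 V) = −59.2 kJ/mol.

−59.2 kJ/mol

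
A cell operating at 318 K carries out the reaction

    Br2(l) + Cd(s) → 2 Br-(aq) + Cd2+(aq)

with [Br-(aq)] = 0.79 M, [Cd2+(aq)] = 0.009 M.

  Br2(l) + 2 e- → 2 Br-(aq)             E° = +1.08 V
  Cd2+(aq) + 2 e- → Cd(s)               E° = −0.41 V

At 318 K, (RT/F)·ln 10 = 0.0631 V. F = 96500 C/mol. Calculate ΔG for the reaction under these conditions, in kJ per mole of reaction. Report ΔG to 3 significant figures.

E°cell = +1.08 − (−0.41) = +1.49 V; the balanced reaction transfers n = 2 electrons.
Here Q = [Br-(aq)]^2·[Cd2+(aq)] = 0.00562 (log Q = −2.251), giving E = +1.49 − (0.0631/2)·(−2.251) = +1.5610 V.
Then ΔG = −nFE = −2 × 96500 × +1.5610 J/mol = −301 kJ/mol.

−301 kJ/mol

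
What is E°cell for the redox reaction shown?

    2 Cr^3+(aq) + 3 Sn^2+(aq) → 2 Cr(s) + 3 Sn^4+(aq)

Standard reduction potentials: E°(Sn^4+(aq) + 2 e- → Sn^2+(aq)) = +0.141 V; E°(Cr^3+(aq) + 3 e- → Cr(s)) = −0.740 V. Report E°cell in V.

−0.881 V

Cr^3+(aq) gains electrons, so the Cr³⁺/Cr couple is the cathode; the Sn⁴⁺/Sn²⁺ couple is the anode.
E°cell = E°(cathode) − E°(anode) = −0.740 − (+0.141) = −0.881 V.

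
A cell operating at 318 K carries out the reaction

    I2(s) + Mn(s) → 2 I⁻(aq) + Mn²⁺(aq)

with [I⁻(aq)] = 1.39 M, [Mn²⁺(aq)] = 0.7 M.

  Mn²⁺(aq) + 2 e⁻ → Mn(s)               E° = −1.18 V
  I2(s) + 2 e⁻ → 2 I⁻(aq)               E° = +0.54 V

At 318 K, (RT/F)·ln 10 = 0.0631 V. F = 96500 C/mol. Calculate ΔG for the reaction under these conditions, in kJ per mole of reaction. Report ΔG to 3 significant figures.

With I₂/I⁻ reduced at the cathode, E°cell = +0.54 − (−1.18) = +1.72 V and n = 2.
Here Q = [I⁻(aq)]^2·[Mn²⁺(aq)] = 1.35 (log Q = 0.131), giving E = +1.72 − (0.0631/2)·(0.131) = +1.7159 V.
ΔG = −nFE = −(2)(96500)(+1.7159) J/mol = −331 kJ/mol.

−331 kJ/mol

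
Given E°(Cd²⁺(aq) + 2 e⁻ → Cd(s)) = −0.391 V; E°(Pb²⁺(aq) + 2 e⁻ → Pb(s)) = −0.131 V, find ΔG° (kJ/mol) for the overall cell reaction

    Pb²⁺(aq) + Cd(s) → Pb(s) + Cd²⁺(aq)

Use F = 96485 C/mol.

In the reaction as written Pb²⁺(aq) is reduced, so the Pb²⁺/Pb couple is the cathode and Cd²⁺/Cd is the anode.
E°cell = −0.131 − (−0.391) = +0.260 V; balancing electrons gives n = 2.
ΔG° = −nFE°cell = −(2)(96485)(+0.260) J/mol = −50.2 kJ/mol.

−50.2 kJ/mol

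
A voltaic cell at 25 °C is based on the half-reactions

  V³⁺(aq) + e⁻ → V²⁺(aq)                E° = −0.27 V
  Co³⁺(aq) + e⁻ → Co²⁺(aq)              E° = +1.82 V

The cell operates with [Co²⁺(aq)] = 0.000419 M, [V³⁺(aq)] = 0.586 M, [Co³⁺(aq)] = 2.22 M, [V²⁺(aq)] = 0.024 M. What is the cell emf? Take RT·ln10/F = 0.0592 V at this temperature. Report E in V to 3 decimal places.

The Co³⁺/Co²⁺ couple has the more positive E°, so it is the cathode; V³⁺/V²⁺ is the anode.
The standard potential is +1.82 − (−0.27) = +2.09 V and the balanced reaction transfers n = 1 electron.
Balancing gives Co³⁺(aq) + V²⁺(aq) → Co²⁺(aq) + V³⁺(aq); hence Q = ([Co²⁺(aq)]·[V³⁺(aq)]) / ([Co³⁺(aq)]·[V²⁺(aq)]) = 0.00461 (log Q = −2.336).
By the Nernst equation, E = +2.09 − (0.0592/1)·(−2.336) = +2.228 V.

+2.228 V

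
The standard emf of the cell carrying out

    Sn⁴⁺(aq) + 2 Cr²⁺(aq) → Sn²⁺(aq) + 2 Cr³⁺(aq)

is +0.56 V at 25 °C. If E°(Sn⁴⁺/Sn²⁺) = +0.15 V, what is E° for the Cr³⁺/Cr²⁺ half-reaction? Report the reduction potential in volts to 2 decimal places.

In the reaction as written the Sn⁴⁺/Sn²⁺ couple is reduced (cathode) and Cr³⁺/Cr²⁺ is oxidized (anode), so E°cell = E°(Sn⁴⁺/Sn²⁺) − E°(Cr³⁺/Cr²⁺).
E°(Cr³⁺/Cr²⁺) = E°(cathode) − E°cell = +0.15 − (+0.56) = −0.41 V.

−0.41 V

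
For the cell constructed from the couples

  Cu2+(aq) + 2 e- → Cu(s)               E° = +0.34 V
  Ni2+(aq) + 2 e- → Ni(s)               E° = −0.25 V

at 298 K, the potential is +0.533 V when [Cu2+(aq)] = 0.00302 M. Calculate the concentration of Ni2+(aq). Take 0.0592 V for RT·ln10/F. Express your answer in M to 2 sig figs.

Cu²⁺/Cu is the cathode (higher E°); E°cell = +0.34 − (−0.25) = +0.59 V with n = 2.
From the Nernst equation, log Q = n(E° − E)/0.0592 = 2·(+0.59 − (+0.533))/0.0592 = 1.926.
Balancing electrons gives Cu2+(aq) + Ni(s) → Cu(s) + Ni2+(aq); thus Q = [Ni2+(aq)] / [Cu2+(aq)].
Substituting the known concentrations and solving, log [Ni2+(aq)] = −0.594 and [Ni2+(aq)] = 0.25 M.

0.25 M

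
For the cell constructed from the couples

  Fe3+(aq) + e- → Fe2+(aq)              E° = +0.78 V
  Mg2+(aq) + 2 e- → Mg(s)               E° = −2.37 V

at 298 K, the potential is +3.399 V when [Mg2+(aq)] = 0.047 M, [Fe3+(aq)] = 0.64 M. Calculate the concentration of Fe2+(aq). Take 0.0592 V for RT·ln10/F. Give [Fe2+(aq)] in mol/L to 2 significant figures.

Fe³⁺/Fe²⁺ is the cathode (higher E°); E°cell = +0.78 − (−2.37) = +3.15 V with n = 2.
Rearranging E = E° − (0.0592/n)·log Q gives log Q = 2(+3.15 − (+3.399))/0.0592 = −8.412.
For 2 Fe3+(aq) + Mg(s) → 2 Fe2+(aq) + Mg2+(aq), the reaction quotient is Q = ([Fe2+(aq)]^2·[Mg2+(aq)]) / [Fe3+(aq)]^2.
Isolating [Fe2+(aq)] in Q = 10^{−8.412} yields log [Fe2+(aq)] = −3.736, i.e. 0.00018 M.

0.00018 M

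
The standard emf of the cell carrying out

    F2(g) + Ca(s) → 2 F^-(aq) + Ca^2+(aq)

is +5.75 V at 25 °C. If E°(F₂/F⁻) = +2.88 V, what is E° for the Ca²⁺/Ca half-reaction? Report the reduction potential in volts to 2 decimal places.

−2.87 V

In the reaction as written the F₂/F⁻ couple is reduced (cathode) and Ca²⁺/Ca is oxidized (anode), so E°cell = E°(F₂/F⁻) − E°(Ca²⁺/Ca).
E°(Ca²⁺/Ca) = E°(cathode) − E°cell = +2.88 − (+5.75) = −2.87 V.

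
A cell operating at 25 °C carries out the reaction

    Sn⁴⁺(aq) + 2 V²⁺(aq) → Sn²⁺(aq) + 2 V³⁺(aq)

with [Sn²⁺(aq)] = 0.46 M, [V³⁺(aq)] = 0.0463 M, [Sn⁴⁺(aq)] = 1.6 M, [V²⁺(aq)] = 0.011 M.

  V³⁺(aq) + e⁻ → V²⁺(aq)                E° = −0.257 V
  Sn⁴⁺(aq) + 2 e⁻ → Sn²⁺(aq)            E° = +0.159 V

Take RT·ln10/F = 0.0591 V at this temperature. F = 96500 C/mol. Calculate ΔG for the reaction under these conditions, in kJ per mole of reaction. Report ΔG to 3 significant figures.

With Sn⁴⁺/Sn²⁺ reduced at the cathode, E°cell = +0.159 − (−0.257) = +0.416 V and n = 2.
Here Q = ([Sn²⁺(aq)]·[V³⁺(aq)]^2) / ([Sn⁴⁺(aq)]·[V²⁺(aq)]^2) = 5.09 (log Q = 0.707), giving E = +0.416 − (0.0591/2)·(0.707) = +0.3951 V.
Then ΔG = −nFE = −2 × 96500 × +0.3951 J/mol = −76.3 kJ/mol.

−76.3 kJ/mol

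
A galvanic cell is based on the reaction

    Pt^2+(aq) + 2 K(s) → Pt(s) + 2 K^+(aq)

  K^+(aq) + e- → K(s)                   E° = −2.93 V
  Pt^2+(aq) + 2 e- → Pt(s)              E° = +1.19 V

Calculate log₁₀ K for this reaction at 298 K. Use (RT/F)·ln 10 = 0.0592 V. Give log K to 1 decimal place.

log K = 139.2

The Pt²⁺/Pt couple is reduced (cathode); E°cell = +1.19 − (−2.93) = +4.12 V with n = 2.
At equilibrium E = 0, so log K = nE°cell / 0.0592 = (2)(+4.12) / 0.0592 = 139.2.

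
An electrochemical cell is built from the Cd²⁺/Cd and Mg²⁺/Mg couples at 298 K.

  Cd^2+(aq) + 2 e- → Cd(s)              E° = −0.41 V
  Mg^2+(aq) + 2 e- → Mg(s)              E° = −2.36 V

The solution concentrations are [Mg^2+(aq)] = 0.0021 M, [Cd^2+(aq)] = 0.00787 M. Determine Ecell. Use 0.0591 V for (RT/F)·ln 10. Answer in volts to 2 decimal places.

Cd²⁺/Cd is reduced (cathode, E° = −0.41 V) and Mg²⁺/Mg is oxidized (anode).
The standard potential is −0.41 − (−2.36) = +1.95 V and the balanced reaction transfers n = 2 electrons.
The balanced reaction is Cd^2+(aq) + Mg(s) → Cd(s) + Mg^2+(aq), so Q = [Mg^2+(aq)] / [Cd^2+(aq)] = 0.267 and log Q = −0.574.
By the Nernst equation, E = +1.95 − (0.0591/2)·(−0.574) = +1.97 V.

+1.97 V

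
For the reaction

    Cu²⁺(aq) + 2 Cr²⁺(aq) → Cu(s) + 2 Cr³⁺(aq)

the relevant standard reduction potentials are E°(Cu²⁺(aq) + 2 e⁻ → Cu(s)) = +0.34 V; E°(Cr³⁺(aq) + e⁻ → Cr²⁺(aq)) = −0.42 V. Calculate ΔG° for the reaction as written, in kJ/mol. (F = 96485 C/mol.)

In the reaction as written Cu²⁺(aq) is reduced, so the Cu²⁺/Cu couple is the cathode and Cr³⁺/Cr²⁺ is the anode.
E°cell = +0.34 − (−0.42) = +0.76 V; balancing electrons gives n = 2.
ΔG° = −nFE°cell = −(2)(96485)(+0.76) J/mol = −147 kJ/mol.

−147 kJ/mol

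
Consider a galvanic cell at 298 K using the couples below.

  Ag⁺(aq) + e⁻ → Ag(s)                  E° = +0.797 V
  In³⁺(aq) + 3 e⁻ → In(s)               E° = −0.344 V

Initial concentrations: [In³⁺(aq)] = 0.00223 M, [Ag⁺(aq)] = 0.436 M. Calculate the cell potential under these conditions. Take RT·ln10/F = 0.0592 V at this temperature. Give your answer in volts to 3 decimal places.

Since E°(Ag⁺/Ag) > E°(In³⁺/In), Ag⁺/Ag serves as the cathode.
E°cell = E°cat − E°an = +0.797 − (−0.344) = +1.141 V; n = 3.
The balanced reaction is 3 Ag⁺(aq) + In(s) → 3 Ag(s) + In³⁺(aq), so Q = [In³⁺(aq)] / [Ag⁺(aq)]^3 = 0.0269 and log Q = −1.570.
E = E° − (0.0592/n)·log Q = +1.141 − (0.0592/3)(−1.570) = +1.172 V.

+1.172 V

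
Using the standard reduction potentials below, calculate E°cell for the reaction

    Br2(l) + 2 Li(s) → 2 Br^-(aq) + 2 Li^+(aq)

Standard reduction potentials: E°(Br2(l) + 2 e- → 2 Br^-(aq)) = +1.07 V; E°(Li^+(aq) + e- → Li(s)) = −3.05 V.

Br2(l) gains electrons, so the Br₂/Br⁻ couple is the cathode; the Li⁺/Li couple is the anode.
E°cell = E°(cathode) − E°(anode) = +1.07 − (−3.05) = +4.12 V.
The positive value indicates the reaction is spontaneous as written.

+4.12 V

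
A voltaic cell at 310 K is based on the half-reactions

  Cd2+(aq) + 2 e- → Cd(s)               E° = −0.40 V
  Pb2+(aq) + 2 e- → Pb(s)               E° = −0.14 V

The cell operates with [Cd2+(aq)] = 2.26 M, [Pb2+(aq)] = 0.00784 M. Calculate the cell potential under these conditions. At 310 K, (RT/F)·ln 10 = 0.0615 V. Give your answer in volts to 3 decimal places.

+0.184 V

Since E°(Pb²⁺/Pb) > E°(Cd²⁺/Cd), Pb²⁺/Pb serves as the cathode.
The standard potential is −0.14 − (−0.40) = +0.26 V and the balanced reaction transfers n = 2 electrons.
For the overall reaction Pb2+(aq) + Cd(s) → Pb(s) + Cd2+(aq), Q = [Cd2+(aq)] / [Pb2+(aq)] = 288, giving log Q = 2.460.
Applying E = E° − (RT ln10/nF)·log Q gives +0.26 − (0.0615/2)(2.460) = +0.184 V.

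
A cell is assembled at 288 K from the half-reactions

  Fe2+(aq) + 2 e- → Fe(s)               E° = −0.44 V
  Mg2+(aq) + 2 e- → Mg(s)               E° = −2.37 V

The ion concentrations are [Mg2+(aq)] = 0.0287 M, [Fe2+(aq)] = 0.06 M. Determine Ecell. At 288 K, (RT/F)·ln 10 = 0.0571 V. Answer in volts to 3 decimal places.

The Fe²⁺/Fe couple has the more positive E°, so it is the cathode; Mg²⁺/Mg is the anode.
E°cell = −0.44 − (−2.37) = +1.93 V, with n = 2 electrons transferred.
Balancing gives Fe2+(aq) + Mg(s) → Fe(s) + Mg2+(aq); hence Q = [Mg2+(aq)] / [Fe2+(aq)] = 0.478 (log Q = −0.320).
By the Nernst equation, E = +1.93 − (0.0571/2)·(−0.320) = +1.939 V.

+1.939 V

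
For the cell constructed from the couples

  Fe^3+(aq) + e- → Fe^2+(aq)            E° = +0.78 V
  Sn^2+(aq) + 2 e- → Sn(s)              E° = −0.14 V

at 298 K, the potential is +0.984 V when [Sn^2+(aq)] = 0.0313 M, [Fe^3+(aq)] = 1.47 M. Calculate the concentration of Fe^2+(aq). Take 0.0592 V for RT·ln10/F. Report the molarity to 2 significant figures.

With Fe³⁺/Fe²⁺ at the cathode and Sn²⁺/Sn at the anode, E°cell = +0.78 − (−0.14) = +0.92 V (n = 2).
From the Nernst equation, log Q = n(E° − E)/0.0592 = 2·(+0.92 − (+0.984))/0.0592 = −2.162.
The balanced reaction is 2 Fe^3+(aq) + Sn(s) → 2 Fe^2+(aq) + Sn^2+(aq), so Q = ([Fe^2+(aq)]^2·[Sn^2+(aq)]) / [Fe^3+(aq)]^2.
Substituting the known concentrations and solving, log [Fe^2+(aq)] = −0.161 and [Fe^2+(aq)] = 0.69 M.

0.69 M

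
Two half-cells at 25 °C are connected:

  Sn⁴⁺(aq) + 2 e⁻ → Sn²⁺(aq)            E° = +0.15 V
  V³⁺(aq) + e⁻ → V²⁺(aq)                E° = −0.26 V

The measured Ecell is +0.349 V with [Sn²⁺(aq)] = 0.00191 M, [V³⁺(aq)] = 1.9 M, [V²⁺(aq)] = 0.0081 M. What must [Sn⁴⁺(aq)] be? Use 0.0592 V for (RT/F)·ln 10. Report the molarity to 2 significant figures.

0.91 M

The Sn⁴⁺/Sn²⁺ couple has the larger reduction potential, so it is the cathode: E°cell = +0.15 − (−0.26) = +0.41 V and n = 2.
Rearranging E = E° − (0.0592/n)·log Q gives log Q = 2(+0.41 − (+0.349))/0.0592 = 2.061.
The balanced reaction is Sn⁴⁺(aq) + 2 V²⁺(aq) → Sn²⁺(aq) + 2 V³⁺(aq), so Q = ([Sn²⁺(aq)]·[V³⁺(aq)]^2) / ([Sn⁴⁺(aq)]·[V²⁺(aq)]^2).
Substituting the known concentrations and solving, log [Sn⁴⁺(aq)] = −0.039 and [Sn⁴⁺(aq)] = 0.91 M.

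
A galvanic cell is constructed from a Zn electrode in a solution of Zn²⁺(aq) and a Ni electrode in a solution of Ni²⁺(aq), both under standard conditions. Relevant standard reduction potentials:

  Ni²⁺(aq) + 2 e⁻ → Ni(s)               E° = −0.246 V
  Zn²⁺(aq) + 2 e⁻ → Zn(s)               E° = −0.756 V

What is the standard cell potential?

+0.510 V

The Ni²⁺/Ni couple has the higher E°, so Ni ion is reduced (cathode) and Zn is oxidized (anode).
E°cell = E°(cathode) − E°(anode) = −0.246 − (−0.756) = +0.510 V.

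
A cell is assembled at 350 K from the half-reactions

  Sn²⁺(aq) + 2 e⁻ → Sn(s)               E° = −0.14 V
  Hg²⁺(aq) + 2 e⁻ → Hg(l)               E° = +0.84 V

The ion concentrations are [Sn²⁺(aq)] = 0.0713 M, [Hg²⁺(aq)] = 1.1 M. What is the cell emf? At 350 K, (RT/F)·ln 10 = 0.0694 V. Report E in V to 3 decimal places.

Since E°(Hg²⁺/Hg) > E°(Sn²⁺/Sn), Hg²⁺/Hg serves as the cathode.
E°cell = +0.84 − (−0.14) = +0.98 V, with n = 2 electrons transferred.
The balanced reaction is Hg²⁺(aq) + Sn(s) → Hg(l) + Sn²⁺(aq), so Q = [Sn²⁺(aq)] / [Hg²⁺(aq)] = 0.0648 and log Q = −1.188.
By the Nernst equation, E = +0.98 − (0.0694/2)·(−1.188) = +1.021 V.

+1.021 V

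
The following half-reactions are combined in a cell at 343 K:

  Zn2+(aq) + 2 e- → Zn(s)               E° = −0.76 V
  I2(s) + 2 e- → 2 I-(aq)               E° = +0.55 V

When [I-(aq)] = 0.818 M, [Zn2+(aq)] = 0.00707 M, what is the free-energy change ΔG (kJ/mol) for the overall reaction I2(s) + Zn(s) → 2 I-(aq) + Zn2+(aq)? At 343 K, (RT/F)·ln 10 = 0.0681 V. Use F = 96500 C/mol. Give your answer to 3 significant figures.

−268 kJ/mol

E°cell = +0.55 − (−0.76) = +1.31 V; the balanced reaction transfers n = 2 electrons.
The reaction quotient is [I-(aq)]^2·[Zn2+(aq)] = 0.00473; by Nernst, E = +1.31 − (0.0681/2)(−2.325) = +1.3892 V.
Then ΔG = −nFE = −2 × 96500 × +1.3892 J/mol = −268 kJ/mol.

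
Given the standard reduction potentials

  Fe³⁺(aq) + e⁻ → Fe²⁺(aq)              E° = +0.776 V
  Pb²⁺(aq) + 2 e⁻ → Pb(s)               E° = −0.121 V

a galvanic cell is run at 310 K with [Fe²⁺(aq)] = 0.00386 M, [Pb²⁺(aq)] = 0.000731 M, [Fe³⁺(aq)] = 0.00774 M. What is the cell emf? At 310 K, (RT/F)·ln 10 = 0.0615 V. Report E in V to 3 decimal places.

+1.012 V

The Fe³⁺/Fe²⁺ couple has the more positive E°, so it is the cathode; Pb²⁺/Pb is the anode.
E°cell = +0.776 − (−0.121) = +0.897 V, with n = 2 electrons transferred.
For the overall reaction 2 Fe³⁺(aq) + Pb(s) → 2 Fe²⁺(aq) + Pb²⁺(aq), Q = ([Fe²⁺(aq)]^2·[Pb²⁺(aq)]) / [Fe³⁺(aq)]^2 = 0.000182, giving log Q = −3.740.
By the Nernst equation, E = +0.897 − (0.0615/2)·(−3.740) = +1.012 V.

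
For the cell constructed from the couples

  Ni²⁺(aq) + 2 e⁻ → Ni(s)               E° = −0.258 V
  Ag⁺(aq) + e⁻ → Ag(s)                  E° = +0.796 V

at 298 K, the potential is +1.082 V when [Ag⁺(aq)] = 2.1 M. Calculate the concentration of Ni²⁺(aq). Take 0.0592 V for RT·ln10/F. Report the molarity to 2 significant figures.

0.50 M

The Ag⁺/Ag couple has the larger reduction potential, so it is the cathode: E°cell = +0.796 − (−0.258) = +1.054 V and n = 2.
Since E = E° − (0.0592/n)·log Q, log Q = n(E° − E)/0.0592 = −0.946.
For 2 Ag⁺(aq) + Ni(s) → 2 Ag(s) + Ni²⁺(aq), the reaction quotient is Q = [Ni²⁺(aq)] / [Ag⁺(aq)]^2.
Substituting the known concentrations and solving, log [Ni²⁺(aq)] = −0.302 and [Ni²⁺(aq)] = 0.50 M.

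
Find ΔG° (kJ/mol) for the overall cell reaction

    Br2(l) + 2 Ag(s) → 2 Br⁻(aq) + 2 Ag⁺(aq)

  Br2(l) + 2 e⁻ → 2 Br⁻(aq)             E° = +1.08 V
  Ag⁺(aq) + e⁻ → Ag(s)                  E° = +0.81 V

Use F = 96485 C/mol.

−52.1 kJ/mol

In the reaction as written Br2(l) is reduced, so the Br₂/Br⁻ couple is the cathode and Ag⁺/Ag is the anode.
E°cell = +1.08 − (+0.81) = +0.27 V; balancing electrons gives n = 2.
ΔG° = −nFE°cell = −(2)(96485)(+0.27) J/mol = −52.1 kJ/mol.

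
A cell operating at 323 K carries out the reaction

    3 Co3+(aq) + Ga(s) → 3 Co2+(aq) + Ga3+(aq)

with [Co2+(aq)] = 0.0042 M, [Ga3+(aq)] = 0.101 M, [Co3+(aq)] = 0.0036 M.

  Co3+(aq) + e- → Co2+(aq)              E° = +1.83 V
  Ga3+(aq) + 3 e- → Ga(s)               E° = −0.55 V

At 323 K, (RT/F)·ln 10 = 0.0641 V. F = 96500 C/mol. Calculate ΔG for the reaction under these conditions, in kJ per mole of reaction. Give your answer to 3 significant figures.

−694 kJ/mol

The standard cell potential is +1.83 − (−0.55) = +2.38 V, with n = 3 electrons in the balanced equation.
Here Q = ([Co2+(aq)]^3·[Ga3+(aq)]) / [Co3+(aq)]^3 = 0.16 (log Q = −0.795), giving E = +2.38 − (0.0641/3)·(−0.795) = +2.3970 V.
ΔG = −nFE = −(3)(96500)(+2.3970) J/mol = −694 kJ/mol.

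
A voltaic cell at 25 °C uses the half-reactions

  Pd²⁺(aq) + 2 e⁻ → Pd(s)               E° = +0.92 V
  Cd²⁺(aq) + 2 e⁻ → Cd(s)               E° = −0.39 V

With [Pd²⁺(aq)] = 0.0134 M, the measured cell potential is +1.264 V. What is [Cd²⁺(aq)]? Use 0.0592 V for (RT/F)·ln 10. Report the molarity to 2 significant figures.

0.48 M

With Pd²⁺/Pd at the cathode and Cd²⁺/Cd at the anode, E°cell = +0.92 − (−0.39) = +1.31 V (n = 2).
Since E = E° − (0.0592/n)·log Q, log Q = n(E° − E)/0.0592 = 1.554.
Balancing electrons gives Pd²⁺(aq) + Cd(s) → Pd(s) + Cd²⁺(aq); thus Q = [Cd²⁺(aq)] / [Pd²⁺(aq)].
Isolating [Cd²⁺(aq)] in Q = 10^{1.554} yields log [Cd²⁺(aq)] = −0.319, i.e. 0.48 M.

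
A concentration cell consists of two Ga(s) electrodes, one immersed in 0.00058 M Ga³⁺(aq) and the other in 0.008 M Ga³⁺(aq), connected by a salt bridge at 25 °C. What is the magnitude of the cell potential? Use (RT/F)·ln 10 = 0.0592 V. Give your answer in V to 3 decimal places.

0.022 V

For a concentration cell E°cell = 0, since both electrodes use the same couple.
The compartment with the higher Ga³⁺(aq) concentration (0.008 M) acts as the cathode; ions are reduced there and produced at the dilute (0.00058 M) anode.
With n = 3, Ecell = −(0.0592/3)·log([dilute]/[conc]) = −(0.0592/3)·log(0.00058/0.008) = +0.022 V.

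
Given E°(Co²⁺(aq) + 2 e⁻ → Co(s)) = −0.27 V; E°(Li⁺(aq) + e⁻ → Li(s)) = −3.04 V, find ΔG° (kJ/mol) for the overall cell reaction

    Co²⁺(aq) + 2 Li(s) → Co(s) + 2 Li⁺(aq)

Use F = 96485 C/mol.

In the reaction as written Co²⁺(aq) is reduced, so the Co²⁺/Co couple is the cathode and Li⁺/Li is the anode.
E°cell = −0.27 − (−3.04) = +2.77 V; balancing electrons gives n = 2.
ΔG° = −nFE°cell = −(2)(96485)(+2.77) J/mol = −535 kJ/mol.

−535 kJ/mol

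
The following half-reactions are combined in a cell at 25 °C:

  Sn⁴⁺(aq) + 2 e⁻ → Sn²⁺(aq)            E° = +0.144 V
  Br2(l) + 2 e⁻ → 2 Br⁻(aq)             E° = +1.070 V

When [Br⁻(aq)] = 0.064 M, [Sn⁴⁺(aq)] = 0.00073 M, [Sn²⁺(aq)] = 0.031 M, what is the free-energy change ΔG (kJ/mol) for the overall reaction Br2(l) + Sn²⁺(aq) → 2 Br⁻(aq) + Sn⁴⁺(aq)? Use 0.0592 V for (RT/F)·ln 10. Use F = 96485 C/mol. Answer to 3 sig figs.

−202 kJ/mol

The standard cell potential is +1.070 − (+0.144) = +0.926 V, with n = 2 electrons in the balanced equation.
Q = ([Br⁻(aq)]^2·[Sn⁴⁺(aq)]) / [Sn²⁺(aq)] = 9.65×10^−5, so log Q = −4.016 and E = +0.926 − (0.0592/2)(−4.016) = +1.0449 V.
ΔG = −nFE = −(2)(96485)(+1.0449) J/mol = −202 kJ/mol.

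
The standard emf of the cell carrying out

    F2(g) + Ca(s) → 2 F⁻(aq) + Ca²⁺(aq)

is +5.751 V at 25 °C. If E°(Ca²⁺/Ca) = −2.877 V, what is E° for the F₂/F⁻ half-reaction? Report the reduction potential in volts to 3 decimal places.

In the reaction as written the F₂/F⁻ couple is reduced (cathode) and Ca²⁺/Ca is oxidized (anode), so E°cell = E°(F₂/F⁻) − E°(Ca²⁺/Ca).
E°(F₂/F⁻) = E°cell + E°(anode) = +5.751 + (−2.877) = +2.874 V.

+2.874 V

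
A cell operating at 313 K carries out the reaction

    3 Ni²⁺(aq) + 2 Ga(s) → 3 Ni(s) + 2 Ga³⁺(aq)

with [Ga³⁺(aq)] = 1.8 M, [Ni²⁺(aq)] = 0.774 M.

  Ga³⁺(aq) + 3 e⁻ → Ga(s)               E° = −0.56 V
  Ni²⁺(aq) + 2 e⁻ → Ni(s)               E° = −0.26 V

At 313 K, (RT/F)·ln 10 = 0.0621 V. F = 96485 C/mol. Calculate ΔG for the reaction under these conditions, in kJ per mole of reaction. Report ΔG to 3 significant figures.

With Ni²⁺/Ni reduced at the cathode, E°cell = −0.26 − (−0.56) = +0.30 V and n = 6.
Q = [Ga³⁺(aq)]^2 / [Ni²⁺(aq)]^3 = 6.99, so log Q = 0.844 and E = +0.30 − (0.0621/6)(0.844) = +0.2913 V.
ΔG = −nFE = −(6)(96485)(+0.2913) J/mol = −169 kJ/mol.

−169 kJ/mol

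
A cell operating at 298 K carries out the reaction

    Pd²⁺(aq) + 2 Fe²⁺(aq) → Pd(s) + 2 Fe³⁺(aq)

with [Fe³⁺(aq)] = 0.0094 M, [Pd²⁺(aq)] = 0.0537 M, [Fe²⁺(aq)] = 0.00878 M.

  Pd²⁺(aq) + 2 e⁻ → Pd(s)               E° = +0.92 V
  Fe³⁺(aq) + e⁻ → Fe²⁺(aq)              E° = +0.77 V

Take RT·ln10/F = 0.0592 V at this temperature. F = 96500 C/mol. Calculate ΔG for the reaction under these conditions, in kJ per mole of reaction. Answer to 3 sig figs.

The standard cell potential is +0.92 − (+0.77) = +0.15 V, with n = 2 electrons in the balanced equation.
Q = [Fe³⁺(aq)]^2 / ([Pd²⁺(aq)]·[Fe²⁺(aq)]^2) = 21.3, so log Q = 1.329 and E = +0.15 − (0.0592/2)(1.329) = +0.1107 V.
Finally ΔG = −nFE = −(2)(96500 C/mol)(+0.1107 V) = −21.4 kJ/mol.

−21.4 kJ/mol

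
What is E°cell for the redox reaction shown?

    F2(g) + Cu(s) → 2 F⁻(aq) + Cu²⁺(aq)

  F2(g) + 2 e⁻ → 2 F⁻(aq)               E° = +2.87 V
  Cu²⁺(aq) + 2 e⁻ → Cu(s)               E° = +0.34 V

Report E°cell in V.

+2.53 V

F2(g) gains electrons, so the F₂/F⁻ couple is the cathode; the Cu²⁺/Cu couple is the anode.
E°cell = E°(cathode) − E°(anode) = +2.87 − (+0.34) = +2.53 V.
The positive value indicates the reaction is spontaneous as written.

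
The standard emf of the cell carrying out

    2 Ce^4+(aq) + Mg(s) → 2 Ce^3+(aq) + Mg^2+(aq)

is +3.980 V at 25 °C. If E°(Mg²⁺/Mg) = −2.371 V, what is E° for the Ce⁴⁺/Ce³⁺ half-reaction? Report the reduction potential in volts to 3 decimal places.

In the reaction as written the Ce⁴⁺/Ce³⁺ couple is reduced (cathode) and Mg²⁺/Mg is oxidized (anode), so E°cell = E°(Ce⁴⁺/Ce³⁺) − E°(Mg²⁺/Mg).
E°(Ce⁴⁺/Ce³⁺) = E°cell + E°(anode) = +3.980 + (−2.371) = +1.609 V.

+1.609 V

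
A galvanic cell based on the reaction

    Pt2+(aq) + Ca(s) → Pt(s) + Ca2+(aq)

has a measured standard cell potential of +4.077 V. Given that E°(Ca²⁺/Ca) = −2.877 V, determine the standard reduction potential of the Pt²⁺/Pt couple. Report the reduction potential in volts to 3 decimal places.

In the reaction as written the Pt²⁺/Pt couple is reduced (cathode) and Ca²⁺/Ca is oxidized (anode), so E°cell = E°(Pt²⁺/Pt) − E°(Ca²⁺/Ca).
E°(Pt²⁺/Pt) = E°cell + E°(anode) = +4.077 + (−2.877) = +1.200 V.

+1.200 V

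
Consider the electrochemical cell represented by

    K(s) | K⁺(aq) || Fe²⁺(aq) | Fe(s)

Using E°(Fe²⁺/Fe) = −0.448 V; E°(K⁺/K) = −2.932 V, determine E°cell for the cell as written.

By convention the left-hand electrode in cell notation is the anode (oxidation) and the right-hand electrode is the cathode (reduction).
E°cell = E°(right) − E°(left) = −0.448 − (−2.932) = +2.484 V.

+2.484 V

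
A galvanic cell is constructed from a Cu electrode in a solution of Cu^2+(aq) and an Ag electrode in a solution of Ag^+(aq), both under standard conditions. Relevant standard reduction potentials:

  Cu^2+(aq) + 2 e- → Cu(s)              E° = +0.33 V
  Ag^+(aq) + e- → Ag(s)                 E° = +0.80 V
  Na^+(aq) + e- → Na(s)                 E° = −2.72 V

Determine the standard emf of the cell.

+0.47 V

Of the two couples in this cell, the one with the more positive reduction potential is reduced at the cathode: here that is Ag⁺/Ag (+0.80 V); Cu²⁺/Cu (+0.33 V) is the anode.
E°cell = E°(cathode) − E°(anode) = +0.80 − (+0.33) = +0.47 V.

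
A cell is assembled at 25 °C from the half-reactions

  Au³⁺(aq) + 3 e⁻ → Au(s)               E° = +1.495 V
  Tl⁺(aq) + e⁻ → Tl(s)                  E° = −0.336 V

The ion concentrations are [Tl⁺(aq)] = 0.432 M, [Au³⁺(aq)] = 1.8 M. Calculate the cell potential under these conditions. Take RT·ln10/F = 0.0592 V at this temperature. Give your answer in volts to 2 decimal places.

Au³⁺/Au is reduced (cathode, E° = +1.495 V) and Tl⁺/Tl is oxidized (anode).
E°cell = +1.495 − (−0.336) = +1.831 V, with n = 3 electrons transferred.
The balanced reaction is Au³⁺(aq) + 3 Tl(s) → Au(s) + 3 Tl⁺(aq), so Q = [Tl⁺(aq)]^3 / [Au³⁺(aq)] = 0.0448 and log Q = −1.349.
Applying E = E° − (RT ln10/nF)·log Q gives +1.831 − (0.0592/3)(−1.349) = +1.86 V.

+1.86 V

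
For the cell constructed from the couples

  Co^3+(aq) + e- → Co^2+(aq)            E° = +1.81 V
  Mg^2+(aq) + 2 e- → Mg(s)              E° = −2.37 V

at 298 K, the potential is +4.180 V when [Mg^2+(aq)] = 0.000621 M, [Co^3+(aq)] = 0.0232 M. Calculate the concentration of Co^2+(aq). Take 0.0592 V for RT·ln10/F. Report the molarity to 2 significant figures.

With Co³⁺/Co²⁺ at the cathode and Mg²⁺/Mg at the anode, E°cell = +1.81 − (−2.37) = +4.18 V (n = 2).
From the Nernst equation, log Q = n(E° − E)/0.0592 = 2·(+4.18 − (+4.180))/0.0592 = 0.000.
Balancing electrons gives 2 Co^3+(aq) + Mg(s) → 2 Co^2+(aq) + Mg^2+(aq); thus Q = ([Co^2+(aq)]^2·[Mg^2+(aq)]) / [Co^3+(aq)]^2.
Solving for the unknown gives log [Co^2+(aq)] = −0.031, so [Co^2+(aq)] ≈ 0.93 M.

0.93 M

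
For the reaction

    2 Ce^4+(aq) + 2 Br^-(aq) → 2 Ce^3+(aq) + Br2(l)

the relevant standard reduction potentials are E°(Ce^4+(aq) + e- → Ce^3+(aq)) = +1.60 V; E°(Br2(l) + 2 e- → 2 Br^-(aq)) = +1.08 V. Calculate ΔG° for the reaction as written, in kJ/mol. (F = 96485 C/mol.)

In the reaction as written Ce^4+(aq) is reduced, so the Ce⁴⁺/Ce³⁺ couple is the cathode and Br₂/Br⁻ is the anode.
E°cell = +1.60 − (+1.08) = +0.52 V; balancing electrons gives n = 2.
ΔG° = −nFE°cell = −(2)(96485)(+0.52) J/mol = −100 kJ/mol.

−100 kJ/mol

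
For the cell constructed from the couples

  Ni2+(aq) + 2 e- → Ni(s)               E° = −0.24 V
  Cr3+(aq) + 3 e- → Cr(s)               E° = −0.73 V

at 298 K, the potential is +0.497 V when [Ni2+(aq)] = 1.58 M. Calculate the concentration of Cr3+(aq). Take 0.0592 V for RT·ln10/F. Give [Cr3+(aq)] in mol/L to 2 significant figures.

Ni²⁺/Ni is the cathode (higher E°); E°cell = −0.24 − (−0.73) = +0.49 V with n = 6.
Rearranging E = E° − (0.0592/n)·log Q gives log Q = 6(+0.49 − (+0.497))/0.0592 = −0.709.
For 3 Ni2+(aq) + 2 Cr(s) → 3 Ni(s) + 2 Cr3+(aq), the reaction quotient is Q = [Cr3+(aq)]^2 / [Ni2+(aq)]^3.
Solving for the unknown gives log [Cr3+(aq)] = −0.057, so [Cr3+(aq)] ≈ 0.88 M.

0.88 M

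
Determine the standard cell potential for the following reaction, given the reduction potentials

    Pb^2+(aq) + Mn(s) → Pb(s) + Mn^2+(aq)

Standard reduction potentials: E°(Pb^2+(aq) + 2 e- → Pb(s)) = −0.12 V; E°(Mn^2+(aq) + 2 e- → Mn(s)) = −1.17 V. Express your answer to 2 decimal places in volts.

Pb^2+(aq) gains electrons, so the Pb²⁺/Pb couple is the cathode; the Mn²⁺/Mn couple is the anode.
E°cell = E°(cathode) − E°(anode) = −0.12 − (−1.17) = +1.05 V.
The positive value indicates the reaction is spontaneous as written.

+1.05 V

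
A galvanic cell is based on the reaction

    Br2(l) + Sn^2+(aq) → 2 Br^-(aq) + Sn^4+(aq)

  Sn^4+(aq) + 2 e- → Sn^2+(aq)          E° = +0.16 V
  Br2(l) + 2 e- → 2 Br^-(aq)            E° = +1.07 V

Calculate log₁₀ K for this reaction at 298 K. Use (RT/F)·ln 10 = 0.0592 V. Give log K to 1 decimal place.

log K = 30.7

The Br₂/Br⁻ couple is reduced (cathode); E°cell = +1.07 − (+0.16) = +0.91 V with n = 2.
At equilibrium E = 0, so log K = nE°cell / 0.0592 = (2)(+0.91) / 0.0592 = 30.7.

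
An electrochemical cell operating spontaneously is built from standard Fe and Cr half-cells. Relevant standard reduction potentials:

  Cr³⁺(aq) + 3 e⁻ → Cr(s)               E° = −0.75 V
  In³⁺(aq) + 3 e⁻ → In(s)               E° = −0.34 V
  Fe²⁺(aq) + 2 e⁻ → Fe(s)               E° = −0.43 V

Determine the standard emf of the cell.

+0.32 V

Of the two couples in this cell, the one with the more positive reduction potential is reduced at the cathode: here that is Fe²⁺/Fe (−0.43 V); Cr³⁺/Cr (−0.75 V) is the anode.
E°cell = E°(cathode) − E°(anode) = −0.43 − (−0.75) = +0.32 V.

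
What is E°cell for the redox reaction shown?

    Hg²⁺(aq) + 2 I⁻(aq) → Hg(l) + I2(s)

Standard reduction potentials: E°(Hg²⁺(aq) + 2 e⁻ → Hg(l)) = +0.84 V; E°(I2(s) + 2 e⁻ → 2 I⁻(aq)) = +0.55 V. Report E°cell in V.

+0.29 V

In the reaction as written, Hg²⁺(aq) is reduced (cathode) and I2(s) is produced by oxidation at the anode.
E°cell = E°(cathode) − E°(anode) = +0.84 − (+0.55) = +0.29 V.
The positive value indicates the reaction is spontaneous as written.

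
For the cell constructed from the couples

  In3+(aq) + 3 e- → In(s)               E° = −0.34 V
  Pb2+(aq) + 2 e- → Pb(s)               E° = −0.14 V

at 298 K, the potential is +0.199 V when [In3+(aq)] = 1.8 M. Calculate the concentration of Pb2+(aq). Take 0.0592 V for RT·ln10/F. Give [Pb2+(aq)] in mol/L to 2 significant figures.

The Pb²⁺/Pb couple has the larger reduction potential, so it is the cathode: E°cell = −0.14 − (−0.34) = +0.20 V and n = 6.
Rearranging E = E° − (0.0592/n)·log Q gives log Q = 6(+0.20 − (+0.199))/0.0592 = 0.101.
The balanced reaction is 3 Pb2+(aq) + 2 In(s) → 3 Pb(s) + 2 In3+(aq), so Q = [In3+(aq)]^2 / [Pb2+(aq)]^3.
Substituting the known concentrations and solving, log [Pb2+(aq)] = 0.137 and [Pb2+(aq)] = 1.4 M.

1.4 M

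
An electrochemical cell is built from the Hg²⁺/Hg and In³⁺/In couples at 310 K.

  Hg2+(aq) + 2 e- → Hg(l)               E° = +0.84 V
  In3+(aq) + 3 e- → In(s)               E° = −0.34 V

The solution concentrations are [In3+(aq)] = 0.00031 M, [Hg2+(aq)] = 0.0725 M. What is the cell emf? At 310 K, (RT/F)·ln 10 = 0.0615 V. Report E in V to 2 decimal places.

Hg²⁺/Hg is reduced (cathode, E° = +0.84 V) and In³⁺/In is oxidized (anode).
E°cell = E°cat − E°an = +0.84 − (−0.34) = +1.18 V; n = 6.
For the overall reaction 3 Hg2+(aq) + 2 In(s) → 3 Hg(l) + 2 In3+(aq), Q = [In3+(aq)]^2 / [Hg2+(aq)]^3 = 0.000252, giving log Q = −3.598.
E = E° − (0.0615/n)·log Q = +1.18 − (0.0615/6)(−3.598) = +1.22 V.

+1.22 V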